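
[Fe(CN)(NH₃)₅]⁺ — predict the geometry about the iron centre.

octahedral

Summing ligand charges against the +1 overall charge gives an oxidation state of +2 for iron.
Iron is a group-8 element; Fe(II) is therefore d⁶.
With 6 monodentate ligands the coordination number is 6.
Six donors around a single metal centre give an octahedral coordination sphere.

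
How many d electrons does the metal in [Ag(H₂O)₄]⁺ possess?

Ligand charges: water is neutral. With an overall charge of +1 the silver centre must be in the +1 oxidation state.
Silver is a group-11 element; Ag(I) is therefore d¹⁰.

d¹⁰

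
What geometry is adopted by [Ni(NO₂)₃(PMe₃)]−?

Each nitro (N-bound nitrite) is −1; trimethylphosphine is neutral; balancing the −1 overall charge requires Ni(II).
Ni sits in group 10, so the d-electron count is 10 − 2 = 8.
With 4 monodentate ligands the coordination number is 4.
Nitro (N-bound nitrite) and trimethylphosphine are strong-field ligands (high in the spectrochemical series).
A 3d d⁸ ion with strong-field ligands gains enough CFSE to favour square planar over tetrahedral.

square planar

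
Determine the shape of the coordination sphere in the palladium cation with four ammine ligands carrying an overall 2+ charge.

square planar

Ligand charges: ammonia is neutral. With an overall charge of +2 the palladium centre must be in the +2 oxidation state.
Pd sits in group 10, so the d-electron count is 10 − 2 = 8.
Coordination number: 4.
A 4d d⁸ ion has a large crystal-field splitting; square planar leaves the high-energy d_{x²−y²} orbital empty and maximises CFSE.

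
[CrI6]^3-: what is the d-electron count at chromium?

Summing ligand charges against the −3 overall charge gives an oxidation state of +3 for chromium.
Cr sits in group 6, so the d-electron count is 6 − 3 = 3.

d³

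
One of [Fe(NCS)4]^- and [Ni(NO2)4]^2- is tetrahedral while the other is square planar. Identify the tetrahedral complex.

For [Fe(NCS)4]^-: Summing ligand charges against the −1 overall charge gives an oxidation state of +3 for iron. Group 8 minus oxidation state 3 gives a d⁵ configuration. A high-spin d⁵ ion has zero CFSE in either geometry, so four ligands adopt the sterically favoured tetrahedral geometry. → tetrahedral.
For [Ni(NO2)4]^2-: Each nitro (N-bound nitrite) is −1; balancing the −2 overall charge requires Ni(II). Nickel is a group-10 element; Ni(II) is therefore d⁸. Nitro (N-bound nitrite) is a strong-field ligand (high in the spectrochemical series). A 3d d⁸ ion with strong-field ligands gains enough CFSE to favour square planar over tetrahedral. → square planar.

[Fe(NCS)4]^-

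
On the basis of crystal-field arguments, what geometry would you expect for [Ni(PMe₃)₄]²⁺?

square planar

Trimethylphosphine is neutral; balancing the +2 overall charge requires Ni(II).
Nickel is a group-10 element; Ni(II) is therefore d⁸.
With 4 monodentate ligands the coordination number is 4.
Trimethylphosphine is a strong-field ligand (high in the spectrochemical series).
A 3d d⁸ ion with strong-field ligands gains enough CFSE to favour square planar over tetrahedral.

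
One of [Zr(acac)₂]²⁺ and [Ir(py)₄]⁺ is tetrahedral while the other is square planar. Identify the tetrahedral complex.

[Zr(acac)₂]²⁺

For [Zr(acac)₂]²⁺: Summing ligand charges against the +2 overall charge gives an oxidation state of +4 for zirconium. Zirconium is a group-4 element; Zr(IV) is therefore d⁰. A d⁰ ion has no crystal-field stabilisation preference between square planar and tetrahedral, so four ligands adopt the sterically favoured tetrahedral geometry. → tetrahedral.
For [Ir(py)₄]⁺: Summing ligand charges against the +1 overall charge gives an oxidation state of +1 for iridium. Iridium is a group-9 element; Ir(I) is therefore d⁸. A 5d d⁸ ion has a large crystal-field splitting; square planar leaves the high-energy d_{x²−y²} orbital empty and maximises CFSE. → square planar.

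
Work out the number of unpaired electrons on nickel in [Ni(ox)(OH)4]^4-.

Each oxalate is −2; each hydroxide is −1; balancing the −4 overall charge requires Ni(II).
Group 10 minus oxidation state 2 gives a d⁸ configuration.
Counting donor atoms: 1×oxalate (bidentate) → 2 donors; 4×hydroxide (monodentate) → 4 donors. Coordination number = 6.
In an octahedral field the d⁸ configuration is t₂g⁶e_g² (only one arrangement possible), giving 2 unpaired electrons.

2 unpaired electrons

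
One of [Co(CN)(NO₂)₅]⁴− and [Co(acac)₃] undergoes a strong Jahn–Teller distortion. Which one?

[Co(CN)(NO₂)₅]⁴−: Each cyanide is −1; each nitro (N-bound nitrite) is −1; balancing the −4 overall charge requires Co(II). Co sits in group 9, so the d-electron count is 9 − 2 = 7. Cyanide and nitro (N-bound nitrite) are strong-field ligands (high in the spectrochemical series) for a first-row metal, so the complex is low-spin. The t₂g⁶e_g¹ (low-spin) configuration has an unevenly filled e_g set; the Jahn–Teller theorem predicts a tetragonal distortion (typically axial elongation) to lift the degeneracy.
[Co(acac)₃]: Each acetylacetonate is −1; balancing the 0 overall charge requires Co(III). Co sits in group 9, so the d-electron count is 9 − 3 = 6. Co(III) has an exceptionally large octahedral splitting and is low-spin with essentially every ligand except fluoride. The d⁶ configuration leaves the e_g set evenly filled (or empty) — no strong Jahn–Teller driving force.

[Co(CN)(NO₂)₅]⁴−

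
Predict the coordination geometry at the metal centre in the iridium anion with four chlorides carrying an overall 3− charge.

Summing ligand charges against the −3 overall charge gives an oxidation state of +1 for iridium.
Iridium is a group-9 element; Ir(I) is therefore d⁸.
With 4 monodentate ligands the coordination number is 4.
A 5d d⁸ ion has a large crystal-field splitting; square planar leaves the high-energy d_{x²−y²} orbital empty and maximises CFSE.

square planar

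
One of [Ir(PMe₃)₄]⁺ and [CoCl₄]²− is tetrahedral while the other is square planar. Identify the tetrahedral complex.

[CoCl₄]²−

For [Ir(PMe₃)₄]⁺: Summing ligand charges against the +1 overall charge gives an oxidation state of +1 for iridium. Ir sits in group 9, so the d-electron count is 9 − 1 = 8. A 5d d⁸ ion has a large crystal-field splitting; square planar leaves the high-energy d_{x²−y²} orbital empty and maximises CFSE. → square planar.
For [CoCl₄]²−: Ligand charges: each chloride is −1. With an overall charge of −2 the cobalt centre must be in the +2 oxidation state. Cobalt is a group-9 element; Co(II) is therefore d⁷. For a high-spin 3d d⁷ ion with weak-field ligands the small Δₜ gives little square-planar CFSE advantage, so four ligands adopt the sterically favoured tetrahedral geometry. → tetrahedral.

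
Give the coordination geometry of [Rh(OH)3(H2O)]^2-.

square planar

Each hydroxide is −1; water is neutral; balancing the −2 overall charge requires Rh(I).
Rhodium is a group-9 element; Rh(I) is therefore d⁸.
With 4 monodentate ligands the coordination number is 4.
A 4d d⁸ ion has a large crystal-field splitting; square planar leaves the high-energy d_{x²−y²} orbital empty and maximises CFSE.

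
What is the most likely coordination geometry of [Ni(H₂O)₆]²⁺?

Water is neutral; balancing the +2 overall charge requires Ni(II).
Group 10 minus oxidation state 2 gives a d⁸ configuration.
With 6 monodentate ligands the coordination number is 6.
Six donors around a single metal centre give an octahedral coordination sphere.

octahedral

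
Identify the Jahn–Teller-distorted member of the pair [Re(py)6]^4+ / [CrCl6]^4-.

[Re(py)6]^4+: Summing ligand charges against the +4 overall charge gives an oxidation state of +4 for rhenium. Rhenium is a group-7 element; Re(IV) is therefore d³. The d³ configuration leaves the e_g set evenly filled (or empty) — no strong Jahn–Teller driving force.
[CrCl6]^4-: Ligand charges: each chloride is −1. With an overall charge of −4 the chromium centre must be in the +2 oxidation state. Group 6 minus oxidation state 2 gives a d⁴ configuration. Chloride is a weak-field ligand for a first-row metal, so the complex is high-spin. The t₂g³e_g¹ (high-spin) configuration has an unevenly filled e_g set; the Jahn–Teller theorem predicts a tetragonal distortion (typically axial elongation) to lift the degeneracy.

[CrCl6]^4-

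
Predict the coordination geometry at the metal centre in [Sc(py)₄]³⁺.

tetrahedral

Ligand charges: pyridine is neutral. With an overall charge of +3 the scandium centre must be in the +3 oxidation state.
Group 3 minus oxidation state 3 gives a d⁰ configuration.
Coordination number: 4.
A d⁰ ion has no crystal-field stabilisation preference between square planar and tetrahedral, so four ligands adopt the sterically favoured tetrahedral geometry.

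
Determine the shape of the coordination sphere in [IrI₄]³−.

square planar

Each iodide is −1; balancing the −3 overall charge requires Ir(I).
Iridium is a group-9 element; Ir(I) is therefore d⁸.
Coordination number: 4.
A 5d d⁸ ion has a large crystal-field splitting; square planar leaves the high-energy d_{x²−y²} orbital empty and maximises CFSE.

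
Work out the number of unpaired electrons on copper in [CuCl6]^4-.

1

Ligand charges: each chloride is −1. With an overall charge of −4 the copper centre must be in the +2 oxidation state.
Cu sits in group 11, so the d-electron count is 11 − 2 = 9.
In an octahedral field the d⁹ configuration is t₂g⁶e_g³ (only one arrangement possible), giving 1 unpaired electron.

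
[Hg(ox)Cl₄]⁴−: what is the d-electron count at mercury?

Summing ligand charges against the −4 overall charge gives an oxidation state of +2 for mercury.
Mercury is a group-12 element; Hg(II) is therefore d¹⁰.

d10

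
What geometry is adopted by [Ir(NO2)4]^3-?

Each nitro (N-bound nitrite) is −1; balancing the −3 overall charge requires Ir(I).
Ir sits in group 9, so the d-electron count is 9 − 1 = 8.
With 4 monodentate ligands the coordination number is 4.
A 5d d⁸ ion has a large crystal-field splitting; square planar leaves the high-energy d_{x²−y²} orbital empty and maximises CFSE.

square planar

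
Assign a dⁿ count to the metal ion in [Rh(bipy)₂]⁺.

d⁸

Ligand charges: 2,2′-bipyridine is neutral. With an overall charge of +1 the rhodium centre must be in the +1 oxidation state.
Rhodium is a group-9 element; Rh(I) is therefore d⁸.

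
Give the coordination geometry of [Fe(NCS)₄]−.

tetrahedral

Summing ligand charges against the −1 overall charge gives an oxidation state of +3 for iron.
Fe sits in group 8, so the d-electron count is 8 − 3 = 5.
Coordination number: 4.
Isothiocyanate is a weak-field ligand.
A high-spin d⁵ ion has zero CFSE in either geometry, so four ligands adopt the sterically favoured tetrahedral geometry.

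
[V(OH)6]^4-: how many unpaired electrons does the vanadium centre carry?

3 unpaired electrons

Ligand charges: each hydroxide is −1. With an overall charge of −4 the vanadium centre must be in the +2 oxidation state.
V sits in group 5, so the d-electron count is 5 − 2 = 3.
In an octahedral field the d³ configuration is t₂g³e_g⁰ (only one arrangement possible), giving 3 unpaired electrons.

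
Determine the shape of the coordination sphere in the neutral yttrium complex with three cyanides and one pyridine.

Ligand charges: each cyanide is −1; pyridine is neutral. With an overall charge of 0 the yttrium centre must be in the +3 oxidation state.
Group 3 minus oxidation state 3 gives a d⁰ configuration.
Coordination number: 4.
A d⁰ ion has no crystal-field stabilisation preference between square planar and tetrahedral, so four ligands adopt the sterically favoured tetrahedral geometry.

tetrahedral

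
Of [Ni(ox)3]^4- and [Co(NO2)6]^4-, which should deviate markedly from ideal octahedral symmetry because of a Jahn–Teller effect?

[Ni(ox)3]^4-: Each oxalate is −2; balancing the −4 overall charge requires Ni(II). Ni sits in group 10, so the d-electron count is 10 − 2 = 8. The d⁸ configuration leaves the e_g set evenly filled (or empty) — no strong Jahn–Teller driving force.
[Co(NO2)6]^4-: Ligand charges: each nitro (N-bound nitrite) is −1. With an overall charge of −4 the cobalt centre must be in the +2 oxidation state. Cobalt is a group-9 element; Co(II) is therefore d⁷. Nitro (N-bound nitrite) is a strong-field ligand (high in the spectrochemical series) for a first-row metal, so the complex is low-spin. The t₂g⁶e_g¹ (low-spin) configuration has an unevenly filled e_g set; the Jahn–Teller theorem predicts a tetragonal distortion (typically axial elongation) to lift the degeneracy.

[Co(NO2)6]^4-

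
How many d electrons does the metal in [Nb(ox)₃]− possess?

Summing ligand charges against the −1 overall charge gives an oxidation state of +5 for niobium.
Nb sits in group 5, so the d-electron count is 5 − 5 = 0.

d0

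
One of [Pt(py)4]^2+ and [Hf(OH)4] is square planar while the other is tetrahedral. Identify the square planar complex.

[Pt(py)4]^2+

For [Pt(py)4]^2+: Ligand charges: pyridine is neutral. With an overall charge of +2 the platinum centre must be in the +2 oxidation state. Pt sits in group 10, so the d-electron count is 10 − 2 = 8. A 5d d⁸ ion has a large crystal-field splitting; square planar leaves the high-energy d_{x²−y²} orbital empty and maximises CFSE. → square planar.
For [Hf(OH)4]: Each hydroxide is −1; balancing the 0 overall charge requires Hf(IV). Hafnium is a group-4 element; Hf(IV) is therefore d⁰. A d⁰ ion has no crystal-field stabilisation preference between square planar and tetrahedral, so four ligands adopt the sterically favoured tetrahedral geometry. → tetrahedral.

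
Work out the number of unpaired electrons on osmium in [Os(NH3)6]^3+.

1

Ligand charges: ammonia is neutral. With an overall charge of +3 the osmium centre must be in the +3 oxidation state.
Group 8 minus oxidation state 3 gives a d⁵ configuration.
The spin state decides the count: a 5d ion has a large Δₒ and is invariably low-spin.
An octahedral low-spin d⁵ ion is t₂g⁵e_g⁰, giving 1 unpaired electron.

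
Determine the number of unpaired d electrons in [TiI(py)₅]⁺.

Summing ligand charges against the +1 overall charge gives an oxidation state of +2 for titanium.
Ti sits in group 4, so the d-electron count is 4 − 2 = 2.
In an octahedral field the d² configuration is t₂g²e_g⁰ (only one arrangement possible), giving 2 unpaired electrons.

2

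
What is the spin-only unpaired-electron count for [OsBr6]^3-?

1 unpaired electron

Each bromide is −1; balancing the −3 overall charge requires Os(III).
Os sits in group 8, so the d-electron count is 8 − 3 = 5.
The spin state decides the count: a 5d ion has a large Δₒ and is invariably low-spin.
An octahedral low-spin d⁵ ion is t₂g⁵e_g⁰, giving 1 unpaired electron.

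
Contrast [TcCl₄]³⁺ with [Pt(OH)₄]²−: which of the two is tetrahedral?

[TcCl₄]³⁺

For [TcCl₄]³⁺: Ligand charges: each chloride is −1. With an overall charge of +3 the technetium centre must be in the +7 oxidation state. Technetium is a group-7 element; Tc(VII) is therefore d⁰. A d⁰ ion has no crystal-field stabilisation preference between square planar and tetrahedral, so four ligands adopt the sterically favoured tetrahedral geometry. → tetrahedral.
For [Pt(OH)₄]²−: Ligand charges: each hydroxide is −1. With an overall charge of −2 the platinum centre must be in the +2 oxidation state. Platinum is a group-10 element; Pt(II) is therefore d⁸. A 5d d⁸ ion has a large crystal-field splitting; square planar leaves the high-energy d_{x²−y²} orbital empty and maximises CFSE. → square planar.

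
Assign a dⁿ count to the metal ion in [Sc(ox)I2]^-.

Ligand charges: each oxalate is −2; each iodide is −1. With an overall charge of −1 the scandium centre must be in the +3 oxidation state.
Scandium is a group-3 element; Sc(III) is therefore d⁰.

d⁰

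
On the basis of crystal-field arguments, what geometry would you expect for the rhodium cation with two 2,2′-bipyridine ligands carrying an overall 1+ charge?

square planar

2,2′-bipyridine is neutral; balancing the +1 overall charge requires Rh(I).
Rhodium is a group-9 element; Rh(I) is therefore d⁸.
Counting donor atoms: 2×2,2′-bipyridine (bidentate) → 4 donors. Coordination number = 4.
A 4d d⁸ ion has a large crystal-field splitting; square planar leaves the high-energy d_{x²−y²} orbital empty and maximises CFSE.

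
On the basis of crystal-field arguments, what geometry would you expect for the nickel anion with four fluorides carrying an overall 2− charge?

Each fluoride is −1; balancing the −2 overall charge requires Ni(II).
Ni sits in group 10, so the d-electron count is 10 − 2 = 8.
Coordination number: 4.
Fluoride is a weak-field ligand.
With weak-field ligands the CFSE gain from square planar is small, so a 3d d⁸ ion takes the sterically preferred tetrahedral geometry.

tetrahedral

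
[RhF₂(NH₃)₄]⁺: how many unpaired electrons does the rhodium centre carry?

0

Ligand charges: each fluoride is −1; ammonia is neutral. With an overall charge of +1 the rhodium centre must be in the +3 oxidation state.
Group 9 minus oxidation state 3 gives a d⁶ configuration.
The spin state decides the count: a 4d ion has a large Δₒ and is invariably low-spin.
An octahedral low-spin d⁶ ion is t₂g⁶e_g⁰, giving 0 unpaired electrons.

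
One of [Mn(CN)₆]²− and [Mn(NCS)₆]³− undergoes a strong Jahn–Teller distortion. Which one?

[Mn(NCS)₆]³−

[Mn(CN)₆]²−: Summing ligand charges against the −2 overall charge gives an oxidation state of +4 for manganese. Mn sits in group 7, so the d-electron count is 7 − 4 = 3. The d³ configuration leaves the e_g set evenly filled (or empty) — no strong Jahn–Teller driving force.
[Mn(NCS)₆]³−: Summing ligand charges against the −3 overall charge gives an oxidation state of +3 for manganese. Manganese is a group-7 element; Mn(III) is therefore d⁴. Isothiocyanate is a weak-field ligand for a first-row metal, so the complex is high-spin. The t₂g³e_g¹ (high-spin) configuration has an unevenly filled e_g set; the Jahn–Teller theorem predicts a tetragonal distortion (typically axial elongation) to lift the degeneracy.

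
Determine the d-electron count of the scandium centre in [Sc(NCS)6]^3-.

Summing ligand charges against the −3 overall charge gives an oxidation state of +3 for scandium.
Sc sits in group 3, so the d-electron count is 3 − 3 = 0.

d0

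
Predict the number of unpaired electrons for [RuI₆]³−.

Ligand charges: each iodide is −1. With an overall charge of −3 the ruthenium centre must be in the +3 oxidation state.
Group 8 minus oxidation state 3 gives a d⁵ configuration.
The spin state decides the count: a 4d ion has a large Δₒ and is invariably low-spin.
An octahedral low-spin d⁵ ion is t₂g⁵e_g⁰, giving 1 unpaired electron.

1 unpaired electron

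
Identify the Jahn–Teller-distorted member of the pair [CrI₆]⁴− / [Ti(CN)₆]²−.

[CrI₆]⁴−

[CrI₆]⁴−: Each iodide is −1; balancing the −4 overall charge requires Cr(II). Chromium is a group-6 element; Cr(II) is therefore d⁴. Iodide is a weak-field ligand for a first-row metal, so the complex is high-spin. The t₂g³e_g¹ (high-spin) configuration has an unevenly filled e_g set; the Jahn–Teller theorem predicts a tetragonal distortion (typically axial elongation) to lift the degeneracy.
[Ti(CN)₆]²−: Summing ligand charges against the −2 overall charge gives an oxidation state of +4 for titanium. Titanium is a group-4 element; Ti(IV) is therefore d⁰. The d⁰ configuration leaves the e_g set evenly filled (or empty) — no strong Jahn–Teller driving force.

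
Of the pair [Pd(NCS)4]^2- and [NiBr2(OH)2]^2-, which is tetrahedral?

For [Pd(NCS)4]^2-: Summing ligand charges against the −2 overall charge gives an oxidation state of +2 for palladium. Palladium is a group-10 element; Pd(II) is therefore d⁸. A 4d d⁸ ion has a large crystal-field splitting; square planar leaves the high-energy d_{x²−y²} orbital empty and maximises CFSE. → square planar.
For [NiBr2(OH)2]^2-: Ligand charges: each bromide is −1; each hydroxide is −1. With an overall charge of −2 the nickel centre must be in the +2 oxidation state. Ni sits in group 10, so the d-electron count is 10 − 2 = 8. Bromide and hydroxide are weak-field ligands. With weak-field ligands the CFSE gain from square planar is small, so a 3d d⁸ ion takes the sterically preferred tetrahedral geometry. → tetrahedral.

[NiBr2(OH)2]^2-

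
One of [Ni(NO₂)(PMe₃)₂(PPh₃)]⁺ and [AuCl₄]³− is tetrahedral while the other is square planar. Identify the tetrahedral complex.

[AuCl₄]³−

For [Ni(NO₂)(PMe₃)₂(PPh₃)]⁺: Ligand charges: each nitro (N-bound nitrite) is −1; trimethylphosphine is neutral; triphenylphosphine is neutral. With an overall charge of +1 the nickel centre must be in the +2 oxidation state. Nickel is a group-10 element; Ni(II) is therefore d⁸. Nitro (N-bound nitrite), trimethylphosphine, and triphenylphosphine are strong-field ligands (high in the spectrochemical series). A 3d d⁸ ion with strong-field ligands gains enough CFSE to favour square planar over tetrahedral. → square planar.
For [AuCl₄]³−: Each chloride is −1; balancing the −3 overall charge requires Au(I). Group 11 minus oxidation state 1 gives a d¹⁰ configuration. A d¹⁰ ion has no crystal-field stabilisation preference between square planar and tetrahedral, so four ligands adopt the sterically favoured tetrahedral geometry. → tetrahedral.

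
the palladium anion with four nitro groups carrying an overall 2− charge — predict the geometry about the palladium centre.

Summing ligand charges against the −2 overall charge gives an oxidation state of +2 for palladium.
Pd sits in group 10, so the d-electron count is 10 − 2 = 8.
Coordination number: 4.
A 4d d⁸ ion has a large crystal-field splitting; square planar leaves the high-energy d_{x²−y²} orbital empty and maximises CFSE.

square planar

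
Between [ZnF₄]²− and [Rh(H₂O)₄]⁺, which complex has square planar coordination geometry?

[Rh(H₂O)₄]⁺

For [ZnF₄]²−: Ligand charges: each fluoride is −1. With an overall charge of −2 the zinc centre must be in the +2 oxidation state. Zinc is a group-12 element; Zn(II) is therefore d¹⁰. A d¹⁰ ion has no crystal-field stabilisation preference between square planar and tetrahedral, so four ligands adopt the sterically favoured tetrahedral geometry. → tetrahedral.
For [Rh(H₂O)₄]⁺: Summing ligand charges against the +1 overall charge gives an oxidation state of +1 for rhodium. Rhodium is a group-9 element; Rh(I) is therefore d⁸. A 4d d⁸ ion has a large crystal-field splitting; square planar leaves the high-energy d_{x²−y²} orbital empty and maximises CFSE. → square planar.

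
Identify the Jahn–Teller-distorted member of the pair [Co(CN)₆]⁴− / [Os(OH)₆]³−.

[Co(CN)₆]⁴−

[Co(CN)₆]⁴−: Each cyanide is −1; balancing the −4 overall charge requires Co(II). Co sits in group 9, so the d-electron count is 9 − 2 = 7. Cyanide is a strong-field ligand (high in the spectrochemical series) for a first-row metal, so the complex is low-spin. The t₂g⁶e_g¹ (low-spin) configuration has an unevenly filled e_g set; the Jahn–Teller theorem predicts a tetragonal distortion (typically axial elongation) to lift the degeneracy.
[Os(OH)₆]³−: Each hydroxide is −1; balancing the −3 overall charge requires Os(III). Os sits in group 8, so the d-electron count is 8 − 3 = 5. A 5d ion has a large Δₒ and is invariably low-spin. The d⁵ configuration leaves the e_g set evenly filled (or empty) — no strong Jahn–Teller driving force.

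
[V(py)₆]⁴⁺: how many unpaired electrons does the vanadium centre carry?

1

Summing ligand charges against the +4 overall charge gives an oxidation state of +4 for vanadium.
Group 5 minus oxidation state 4 gives a d¹ configuration.
In an octahedral field the d¹ configuration is t₂g¹e_g⁰ (only one arrangement possible), giving 1 unpaired electron.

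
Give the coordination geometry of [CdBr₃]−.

trigonal planar

Each bromide is −1; balancing the −1 overall charge requires Cd(II).
Group 12 minus oxidation state 2 gives a d¹⁰ configuration.
Coordination number: 3.
Three ligands around a d¹⁰ centre minimise repulsion in a trigonal-planar arrangement.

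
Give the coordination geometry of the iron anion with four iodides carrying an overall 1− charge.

tetrahedral

Each iodide is −1; balancing the −1 overall charge requires Fe(III).
Fe sits in group 8, so the d-electron count is 8 − 3 = 5.
With 4 monodentate ligands the coordination number is 4.
Iodide is a weak-field ligand.
A high-spin d⁵ ion has zero CFSE in either geometry, so four ligands adopt the sterically favoured tetrahedral geometry.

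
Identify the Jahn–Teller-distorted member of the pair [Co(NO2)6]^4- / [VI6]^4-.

[Co(NO2)6]^4-: Ligand charges: each nitro (N-bound nitrite) is −1. With an overall charge of −4 the cobalt centre must be in the +2 oxidation state. Co sits in group 9, so the d-electron count is 9 − 2 = 7. Nitro (N-bound nitrite) is a strong-field ligand (high in the spectrochemical series) for a first-row metal, so the complex is low-spin. The t₂g⁶e_g¹ (low-spin) configuration has an unevenly filled e_g set; the Jahn–Teller theorem predicts a tetragonal distortion (typically axial elongation) to lift the degeneracy.
[VI6]^4-: Ligand charges: each iodide is −1. With an overall charge of −4 the vanadium centre must be in the +2 oxidation state. V sits in group 5, so the d-electron count is 5 − 2 = 3. The d³ configuration leaves the e_g set evenly filled (or empty) — no strong Jahn–Teller driving force.

[Co(NO2)6]^4-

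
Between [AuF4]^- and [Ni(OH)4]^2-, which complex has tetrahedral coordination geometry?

For [AuF4]^-: Each fluoride is −1; balancing the −1 overall charge requires Au(III). Group 11 minus oxidation state 3 gives a d⁸ configuration. A 5d d⁸ ion has a large crystal-field splitting; square planar leaves the high-energy d_{x²−y²} orbital empty and maximises CFSE. → square planar.
For [Ni(OH)4]^2-: Each hydroxide is −1; balancing the −2 overall charge requires Ni(II). Group 10 minus oxidation state 2 gives a d⁸ configuration. Hydroxide is a weak-field ligand. With weak-field ligands the CFSE gain from square planar is small, so a 3d d⁸ ion takes the sterically preferred tetrahedral geometry. → tetrahedral.

[Ni(OH)4]^2-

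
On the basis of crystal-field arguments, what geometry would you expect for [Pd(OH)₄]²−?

Each hydroxide is −1; balancing the −2 overall charge requires Pd(II).
Group 10 minus oxidation state 2 gives a d⁸ configuration.
With 4 monodentate ligands the coordination number is 4.
A 4d d⁸ ion has a large crystal-field splitting; square planar leaves the high-energy d_{x²−y²} orbital empty and maximises CFSE.

square planar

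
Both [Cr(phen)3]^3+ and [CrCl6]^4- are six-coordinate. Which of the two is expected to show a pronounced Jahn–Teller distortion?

[CrCl6]^4-

[Cr(phen)3]^3+: Ligand charges: 1,10-phenanthroline is neutral. With an overall charge of +3 the chromium centre must be in the +3 oxidation state. Cr sits in group 6, so the d-electron count is 6 − 3 = 3. The d³ configuration leaves the e_g set evenly filled (or empty) — no strong Jahn–Teller driving force.
[CrCl6]^4-: Ligand charges: each chloride is −1. With an overall charge of −4 the chromium centre must be in the +2 oxidation state. Chromium is a group-6 element; Cr(II) is therefore d⁴. Chloride is a weak-field ligand for a first-row metal, so the complex is high-spin. The t₂g³e_g¹ (high-spin) configuration has an unevenly filled e_g set; the Jahn–Teller theorem predicts a tetragonal distortion (typically axial elongation) to lift the degeneracy.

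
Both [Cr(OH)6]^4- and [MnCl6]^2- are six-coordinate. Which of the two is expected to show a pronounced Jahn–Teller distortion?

[Cr(OH)6]^4-: Ligand charges: each hydroxide is −1. With an overall charge of −4 the chromium centre must be in the +2 oxidation state. Group 6 minus oxidation state 2 gives a d⁴ configuration. Hydroxide is a weak-field ligand for a first-row metal, so the complex is high-spin. The t₂g³e_g¹ (high-spin) configuration has an unevenly filled e_g set; the Jahn–Teller theorem predicts a tetragonal distortion (typically axial elongation) to lift the degeneracy.
[MnCl6]^2-: Summing ligand charges against the −2 overall charge gives an oxidation state of +4 for manganese. Group 7 minus oxidation state 4 gives a d³ configuration. The d³ configuration leaves the e_g set evenly filled (or empty) — no strong Jahn–Teller driving force.

[Cr(OH)6]^4-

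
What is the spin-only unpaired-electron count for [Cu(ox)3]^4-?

Ligand charges: each oxalate is −2. With an overall charge of −4 the copper centre must be in the +2 oxidation state.
Group 11 minus oxidation state 2 gives a d⁹ configuration.
Counting donor atoms: 3×oxalate (bidentate) → 6 donors. Coordination number = 6.
In an octahedral field the d⁹ configuration is t₂g⁶e_g³ (only one arrangement possible), giving 1 unpaired electron.

1 unpaired electron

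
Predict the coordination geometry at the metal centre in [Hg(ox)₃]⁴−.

octahedral

Each oxalate is −2; balancing the −4 overall charge requires Hg(II).
Mercury is a group-12 element; Hg(II) is therefore d¹⁰.
Counting donor atoms: 3×oxalate (bidentate) → 6 donors. Coordination number = 6.
Six donors around a single metal centre give an octahedral coordination sphere.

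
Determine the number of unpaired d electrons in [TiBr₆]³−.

1 unpaired electron

Ligand charges: each bromide is −1. With an overall charge of −3 the titanium centre must be in the +3 oxidation state.
Group 4 minus oxidation state 3 gives a d¹ configuration.
In an octahedral field the d¹ configuration is t₂g¹e_g⁰ (only one arrangement possible), giving 1 unpaired electron.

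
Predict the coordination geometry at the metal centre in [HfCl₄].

Ligand charges: each chloride is −1. With an overall charge of 0 the hafnium centre must be in the +4 oxidation state.
Group 4 minus oxidation state 4 gives a d⁰ configuration.
Coordination number: 4.
A d⁰ ion has no crystal-field stabilisation preference between square planar and tetrahedral, so four ligands adopt the sterically favoured tetrahedral geometry.

tetrahedral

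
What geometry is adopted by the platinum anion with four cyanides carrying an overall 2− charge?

Each cyanide is −1; balancing the −2 overall charge requires Pt(II).
Platinum is a group-10 element; Pt(II) is therefore d⁸.
Coordination number: 4.
A 5d d⁸ ion has a large crystal-field splitting; square planar leaves the high-energy d_{x²−y²} orbital empty and maximises CFSE.

square planar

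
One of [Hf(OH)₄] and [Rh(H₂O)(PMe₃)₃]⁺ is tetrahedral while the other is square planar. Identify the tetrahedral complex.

For [Hf(OH)₄]: Ligand charges: each hydroxide is −1. With an overall charge of 0 the hafnium centre must be in the +4 oxidation state. Hf sits in group 4, so the d-electron count is 4 − 4 = 0. A d⁰ ion has no crystal-field stabilisation preference between square planar and tetrahedral, so four ligands adopt the sterically favoured tetrahedral geometry. → tetrahedral.
For [Rh(H₂O)(PMe₃)₃]⁺: Water is neutral; trimethylphosphine is neutral; balancing the +1 overall charge requires Rh(I). Group 9 minus oxidation state 1 gives a d⁸ configuration. A 4d d⁸ ion has a large crystal-field splitting; square planar leaves the high-energy d_{x²−y²} orbital empty and maximises CFSE. → square planar.

[Hf(OH)₄]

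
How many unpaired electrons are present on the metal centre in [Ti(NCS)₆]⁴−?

2

Each isothiocyanate is −1; balancing the −4 overall charge requires Ti(II).
Group 4 minus oxidation state 2 gives a d² configuration.
In an octahedral field the d² configuration is t₂g²e_g⁰ (only one arrangement possible), giving 2 unpaired electrons.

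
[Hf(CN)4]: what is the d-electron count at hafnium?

Ligand charges: each cyanide is −1. With an overall charge of 0 the hafnium centre must be in the +4 oxidation state.
Hafnium is a group-4 element; Hf(IV) is therefore d⁰.

d0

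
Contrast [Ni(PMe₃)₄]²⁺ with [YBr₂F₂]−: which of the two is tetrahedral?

For [Ni(PMe₃)₄]²⁺: Trimethylphosphine is neutral; balancing the +2 overall charge requires Ni(II). Group 10 minus oxidation state 2 gives a d⁸ configuration. Trimethylphosphine is a strong-field ligand (high in the spectrochemical series). A 3d d⁸ ion with strong-field ligands gains enough CFSE to favour square planar over tetrahedral. → square planar.
For [YBr₂F₂]−: Summing ligand charges against the −1 overall charge gives an oxidation state of +3 for yttrium. Group 3 minus oxidation state 3 gives a d⁰ configuration. A d⁰ ion has no crystal-field stabilisation preference between square planar and tetrahedral, so four ligands adopt the sterically favoured tetrahedral geometry. → tetrahedral.

[YBr₂F₂]−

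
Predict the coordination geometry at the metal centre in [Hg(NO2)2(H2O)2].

tetrahedral

Ligand charges: each nitro (N-bound nitrite) is −1; water is neutral. With an overall charge of 0 the mercury centre must be in the +2 oxidation state.
Group 12 minus oxidation state 2 gives a d¹⁰ configuration.
With 4 monodentate ligands the coordination number is 4.
A d¹⁰ ion has no crystal-field stabilisation preference between square planar and tetrahedral, so four ligands adopt the sterically favoured tetrahedral geometry.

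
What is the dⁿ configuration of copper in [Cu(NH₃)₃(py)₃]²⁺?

Summing ligand charges against the +2 overall charge gives an oxidation state of +2 for copper.
Copper is a group-11 element; Cu(II) is therefore d⁹.

d9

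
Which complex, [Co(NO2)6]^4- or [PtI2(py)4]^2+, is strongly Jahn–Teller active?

[Co(NO2)6]^4-: Summing ligand charges against the −4 overall charge gives an oxidation state of +2 for cobalt. Cobalt is a group-9 element; Co(II) is therefore d⁷. Nitro (N-bound nitrite) is a strong-field ligand (high in the spectrochemical series) for a first-row metal, so the complex is low-spin. The t₂g⁶e_g¹ (low-spin) configuration has an unevenly filled e_g set; the Jahn–Teller theorem predicts a tetragonal distortion (typically axial elongation) to lift the degeneracy.
[PtI2(py)4]^2+: Summing ligand charges against the +2 overall charge gives an oxidation state of +4 for platinum. Platinum is a group-10 element; Pt(IV) is therefore d⁶. A 5d ion has a large Δₒ and is invariably low-spin. The d⁶ configuration leaves the e_g set evenly filled (or empty) — no strong Jahn–Teller driving force.

[Co(NO2)6]^4-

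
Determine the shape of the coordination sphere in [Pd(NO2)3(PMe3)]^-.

square planar

Each nitro (N-bound nitrite) is −1; trimethylphosphine is neutral; balancing the −1 overall charge requires Pd(II).
Group 10 minus oxidation state 2 gives a d⁸ configuration.
Coordination number: 4.
A 4d d⁸ ion has a large crystal-field splitting; square planar leaves the high-energy d_{x²−y²} orbital empty and maximises CFSE.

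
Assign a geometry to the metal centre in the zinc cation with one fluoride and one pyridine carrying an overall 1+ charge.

linear

Ligand charges: each fluoride is −1; pyridine is neutral. With an overall charge of +1 the zinc centre must be in the +2 oxidation state.
Group 12 minus oxidation state 2 gives a d¹⁰ configuration.
Coordination number: 2.
A d¹⁰ ion with only two ligands adopts a linear arrangement (sp hybridisation; no CFSE preference).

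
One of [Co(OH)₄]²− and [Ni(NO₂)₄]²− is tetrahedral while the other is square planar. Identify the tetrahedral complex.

For [Co(OH)₄]²−: Summing ligand charges against the −2 overall charge gives an oxidation state of +2 for cobalt. Cobalt is a group-9 element; Co(II) is therefore d⁷. For a high-spin 3d d⁷ ion with weak-field ligands the small Δₜ gives little square-planar CFSE advantage, so four ligands adopt the sterically favoured tetrahedral geometry. → tetrahedral.
For [Ni(NO₂)₄]²−: Summing ligand charges against the −2 overall charge gives an oxidation state of +2 for nickel. Ni sits in group 10, so the d-electron count is 10 − 2 = 8. Nitro (N-bound nitrite) is a strong-field ligand (high in the spectrochemical series). A 3d d⁸ ion with strong-field ligands gains enough CFSE to favour square planar over tetrahedral. → square planar.

[Co(OH)₄]²−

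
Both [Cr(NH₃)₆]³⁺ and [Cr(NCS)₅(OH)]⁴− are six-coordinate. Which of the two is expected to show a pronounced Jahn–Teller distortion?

[Cr(NH₃)₆]³⁺: Ligand charges: ammonia is neutral. With an overall charge of +3 the chromium centre must be in the +3 oxidation state. Chromium is a group-6 element; Cr(III) is therefore d³. The d³ configuration leaves the e_g set evenly filled (or empty) — no strong Jahn–Teller driving force.
[Cr(NCS)₅(OH)]⁴−: Each isothiocyanate is −1; each hydroxide is −1; balancing the −4 overall charge requires Cr(II). Cr sits in group 6, so the d-electron count is 6 − 2 = 4. Hydroxide and isothiocyanate are weak-field ligands for a first-row metal, so the complex is high-spin. The t₂g³e_g¹ (high-spin) configuration has an unevenly filled e_g set; the Jahn–Teller theorem predicts a tetragonal distortion (typically axial elongation) to lift the degeneracy.

[Cr(NCS)₅(OH)]⁴−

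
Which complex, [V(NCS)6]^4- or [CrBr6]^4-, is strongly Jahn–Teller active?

[V(NCS)6]^4-: Ligand charges: each isothiocyanate is −1. With an overall charge of −4 the vanadium centre must be in the +2 oxidation state. Group 5 minus oxidation state 2 gives a d³ configuration. The d³ configuration leaves the e_g set evenly filled (or empty) — no strong Jahn–Teller driving force.
[CrBr6]^4-: Ligand charges: each bromide is −1. With an overall charge of −4 the chromium centre must be in the +2 oxidation state. Cr sits in group 6, so the d-electron count is 6 − 2 = 4. Bromide is a weak-field ligand for a first-row metal, so the complex is high-spin. The t₂g³e_g¹ (high-spin) configuration has an unevenly filled e_g set; the Jahn–Teller theorem predicts a tetragonal distortion (typically axial elongation) to lift the degeneracy.

[CrBr6]^4-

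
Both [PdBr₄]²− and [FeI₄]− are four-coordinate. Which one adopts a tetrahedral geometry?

[FeI₄]−

For [PdBr₄]²−: Summing ligand charges against the −2 overall charge gives an oxidation state of +2 for palladium. Pd sits in group 10, so the d-electron count is 10 − 2 = 8. A 4d d⁸ ion has a large crystal-field splitting; square planar leaves the high-energy d_{x²−y²} orbital empty and maximises CFSE. → square planar.
For [FeI₄]−: Summing ligand charges against the −1 overall charge gives an oxidation state of +3 for iron. Iron is a group-8 element; Fe(III) is therefore d⁵. A high-spin d⁵ ion has zero CFSE in either geometry, so four ligands adopt the sterically favoured tetrahedral geometry. → tetrahedral.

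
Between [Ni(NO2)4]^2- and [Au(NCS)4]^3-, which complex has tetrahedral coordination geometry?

For [Ni(NO2)4]^2-: Ligand charges: each nitro (N-bound nitrite) is −1. With an overall charge of −2 the nickel centre must be in the +2 oxidation state. Nickel is a group-10 element; Ni(II) is therefore d⁸. Nitro (N-bound nitrite) is a strong-field ligand (high in the spectrochemical series). A 3d d⁸ ion with strong-field ligands gains enough CFSE to favour square planar over tetrahedral. → square planar.
For [Au(NCS)4]^3-: Each isothiocyanate is −1; balancing the −3 overall charge requires Au(I). Au sits in group 11, so the d-electron count is 11 − 1 = 10. A d¹⁰ ion has no crystal-field stabilisation preference between square planar and tetrahedral, so four ligands adopt the sterically favoured tetrahedral geometry. → tetrahedral.

[Au(NCS)4]^3-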